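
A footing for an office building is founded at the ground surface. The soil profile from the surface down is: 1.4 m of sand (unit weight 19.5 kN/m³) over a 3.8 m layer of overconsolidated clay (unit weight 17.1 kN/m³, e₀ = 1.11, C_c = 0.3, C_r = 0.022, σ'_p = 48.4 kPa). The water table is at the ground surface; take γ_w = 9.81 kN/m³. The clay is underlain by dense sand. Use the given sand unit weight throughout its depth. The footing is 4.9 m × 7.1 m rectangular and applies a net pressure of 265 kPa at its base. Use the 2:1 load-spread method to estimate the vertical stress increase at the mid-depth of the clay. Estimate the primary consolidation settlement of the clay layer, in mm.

S_c ≈ 251 mm

Mid-depth of clay below the ground surface: z = 1.4 + 3.8/2 = 3.3 m.
Total vertical stress at mid-clay: σ_v = 19.5×1.4 + 17.1×1.9 = 59.79 kPa.
Pore pressure: u = 9.81×(3.3 − 0) = 32.373 kPa.
Initial effective stress: σ'_0 = σ_v − u = 59.79 − 32.373 = 27.417 kPa.
Stress increase at mid-clay by the 2:1 spreading method:
Δσ = qBL/((B+z)(L+z)) = 265×4.9×7.1/((4.9+3.3)(7.1+3.3)) = 108.11 kPa
Final effective stress: σ'_f = 27.417 + 108.11 = 135.53 kPa.
σ'_f = 135.53 > σ'_p = 48.4 kPa, so the stress path crosses the preconsolidation pressure — recompression up to σ'_p, then virgin compression beyond:
S_c = H/(1+e₀)·[C_r·log₁₀(σ'_p/σ'_0) + C_c·log₁₀(σ'_f/σ'_p)]
    = 3.8/2.11 × [0.022×log₁₀(48.4/27.417) + 0.3×log₁₀(135.53/48.4)]
    = 1.8009 × [0.0054302 + 0.13416] = 0.2514 m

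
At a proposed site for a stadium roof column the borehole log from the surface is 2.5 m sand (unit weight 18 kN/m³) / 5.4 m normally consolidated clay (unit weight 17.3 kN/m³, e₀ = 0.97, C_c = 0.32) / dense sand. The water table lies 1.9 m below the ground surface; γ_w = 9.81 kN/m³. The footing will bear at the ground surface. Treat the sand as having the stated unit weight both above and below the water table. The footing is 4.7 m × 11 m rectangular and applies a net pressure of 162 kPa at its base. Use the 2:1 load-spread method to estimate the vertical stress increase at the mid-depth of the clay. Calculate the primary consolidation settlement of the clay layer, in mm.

Mid-depth of clay below the ground surface: z = 2.5 + 5.4/2 = 5.2 m.
Total vertical stress at mid-clay: σ_v = 18×2.5 + 17.3×2.7 = 91.71 kPa.
Pore pressure: u = 9.81×(5.2 − 1.9) = 32.373 kPa.
Initial effective stress: σ'_0 = σ_v − u = 91.71 − 32.373 = 59.337 kPa.
Stress increase at mid-clay by the 2:1 spreading method:
Δσ = qBL/((B+z)(L+z)) = 162×4.7×11/((4.7+5.2)(11+5.2)) = 52.222 kPa
Final effective stress: σ'_f = σ'_0 + Δσ = 59.337 + 52.222 = 111.56 kPa.
Normally consolidated clay, so the full stress increment lies on the virgin compression line:
S_c = C_c·H/(1+e₀)·log₁₀(σ'_f/σ'_0) = 0.32×5.4/(1+0.97)×log₁₀(111.56/59.337)
    = 0.87716 × 0.27418 = 0.2405 m

S_c ≈ 240 mm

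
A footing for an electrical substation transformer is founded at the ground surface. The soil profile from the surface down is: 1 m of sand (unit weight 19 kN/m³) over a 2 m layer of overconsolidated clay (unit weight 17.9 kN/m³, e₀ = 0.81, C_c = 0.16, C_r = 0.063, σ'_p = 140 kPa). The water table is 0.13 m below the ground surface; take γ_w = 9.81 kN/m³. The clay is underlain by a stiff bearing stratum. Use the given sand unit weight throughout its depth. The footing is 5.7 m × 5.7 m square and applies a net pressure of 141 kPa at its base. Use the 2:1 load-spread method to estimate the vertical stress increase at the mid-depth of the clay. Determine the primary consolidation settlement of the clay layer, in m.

Mid-depth of clay below the ground surface: z = 1 + 2/2 = 2 m.
Total vertical stress at mid-clay: σ_v = 19×1 + 17.9×1 = 36.9 kPa.
Pore pressure: u = 9.81×(2 − 0.13) = 18.345 kPa.
Initial effective stress: σ'_0 = σ_v − u = 36.9 − 18.345 = 18.555 kPa.
Stress increase at mid-clay by the 2:1 spreading method:
Δσ = qBL/((B+z)(L+z)) = 141×5.7×5.7/((5.7+2)(5.7+2)) = 77.266 kPa
Final effective stress: σ'_f = 18.555 + 77.266 = 95.821 kPa.
σ'_f = 95.821 ≤ σ'_p = 140 kPa, so the clay remains overconsolidated and only the recompression index applies:
S_c = C_r·H/(1+e₀)·log₁₀(σ'_f/σ'_0) = 0.063×2/1.81×log₁₀(95.821/18.555)
    = 0.069615 × 0.713 = 0.04964 m

S_c ≈ 0.0496 m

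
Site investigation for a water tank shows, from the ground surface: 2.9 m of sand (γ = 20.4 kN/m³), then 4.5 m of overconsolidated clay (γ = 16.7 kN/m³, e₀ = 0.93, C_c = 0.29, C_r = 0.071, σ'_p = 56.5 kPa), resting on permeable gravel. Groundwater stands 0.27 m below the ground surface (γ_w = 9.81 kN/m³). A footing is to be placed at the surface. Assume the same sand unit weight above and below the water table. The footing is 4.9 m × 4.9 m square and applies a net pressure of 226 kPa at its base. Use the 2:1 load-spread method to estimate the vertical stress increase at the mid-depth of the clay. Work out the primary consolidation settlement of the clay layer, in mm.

Mid-depth of clay below the ground surface: z = 2.9 + 4.5/2 = 5.15 m.
Total vertical stress at mid-clay: σ_v = 20.4×2.9 + 16.7×2.25 = 96.735 kPa.
Pore pressure: u = 9.81×(5.15 − 0.27) = 47.873 kPa.
Initial effective stress: σ'_0 = σ_v − u = 96.735 − 47.873 = 48.862 kPa.
Stress increase at mid-clay by the 2:1 spreading method:
Δσ = qBL/((B+z)(L+z)) = 226×4.9×4.9/((4.9+5.15)(4.9+5.15)) = 53.724 kPa
Final effective stress: σ'_f = 48.862 + 53.724 = 102.59 kPa.
σ'_f = 102.59 > σ'_p = 56.5 kPa, so the stress path crosses the preconsolidation pressure — recompression up to σ'_p, then virgin compression beyond:
S_c = H/(1+e₀)·[C_r·log₁₀(σ'_p/σ'_0) + C_c·log₁₀(σ'_f/σ'_p)]
    = 4.5/1.93 × [0.071×log₁₀(56.5/48.862) + 0.29×log₁₀(102.59/56.5)]
    = 2.3316 × [0.0044785 + 0.075126] = 0.1856 m

S_c ≈ 186 mm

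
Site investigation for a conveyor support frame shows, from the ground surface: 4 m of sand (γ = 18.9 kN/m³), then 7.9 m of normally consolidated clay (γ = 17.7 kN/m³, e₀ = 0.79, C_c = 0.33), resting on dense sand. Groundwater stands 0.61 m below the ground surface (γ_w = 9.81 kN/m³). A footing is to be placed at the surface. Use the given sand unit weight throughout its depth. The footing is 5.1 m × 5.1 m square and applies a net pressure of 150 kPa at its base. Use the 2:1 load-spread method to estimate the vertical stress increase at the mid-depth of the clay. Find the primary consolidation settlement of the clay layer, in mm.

S_c ≈ 172 mm

Mid-depth of clay below the ground surface: z = 4 + 7.9/2 = 7.95 m.
Total vertical stress at mid-clay: σ_v = 18.9×4 + 17.7×3.95 = 145.51 kPa.
Pore pressure: u = 9.81×(7.95 − 0.61) = 72.005 kPa.
Initial effective stress: σ'_0 = σ_v − u = 145.51 − 72.005 = 73.505 kPa.
Stress increase at mid-clay by the 2:1 spreading method:
Δσ = qBL/((B+z)(L+z)) = 150×5.1×5.1/((5.1+7.95)(5.1+7.95)) = 22.909 kPa
Final effective stress: σ'_f = σ'_0 + Δσ = 73.505 + 22.909 = 96.414 kPa.
Normally consolidated clay, so the full stress increment lies on the virgin compression line:
S_c = C_c·H/(1+e₀)·log₁₀(σ'_f/σ'_0) = 0.33×7.9/(1+0.79)×log₁₀(96.414/73.505)
    = 1.4564 × 0.11782 = 0.1716 m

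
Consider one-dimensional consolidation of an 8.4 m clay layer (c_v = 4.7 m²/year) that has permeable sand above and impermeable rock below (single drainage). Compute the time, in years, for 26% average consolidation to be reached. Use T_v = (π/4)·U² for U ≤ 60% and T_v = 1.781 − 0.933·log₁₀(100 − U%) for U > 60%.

t ≈ 0.797 years

Drainage path length: H_d = H = 8.4 m (single drainage).
U ≤ 60%: T_v = (π/4)·U² = (π/4)×0.26² = 0.053093.
t = T_v·H_d²/c_v = 0.053093×8.4²/4.7 = 0.7971 years.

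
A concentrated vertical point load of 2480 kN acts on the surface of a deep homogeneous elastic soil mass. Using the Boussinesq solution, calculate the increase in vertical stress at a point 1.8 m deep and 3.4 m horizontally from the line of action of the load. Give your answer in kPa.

Δσ_z ≈ 8.2 kPa

Boussinesq vertical stress below a point load on an elastic half-space:
Δσ_z = 3P/(2πz²) · [1 + (r/z)²]^(−5/2)
r/z = 3.4/1.8 = 1.8889; [1+(r/z)²]^(−5/2) = 0.022424.
Δσ_z = 3×2480/(2π×1.8²) × 0.022424 = 365.47 × 0.022424 = 8.195 kPa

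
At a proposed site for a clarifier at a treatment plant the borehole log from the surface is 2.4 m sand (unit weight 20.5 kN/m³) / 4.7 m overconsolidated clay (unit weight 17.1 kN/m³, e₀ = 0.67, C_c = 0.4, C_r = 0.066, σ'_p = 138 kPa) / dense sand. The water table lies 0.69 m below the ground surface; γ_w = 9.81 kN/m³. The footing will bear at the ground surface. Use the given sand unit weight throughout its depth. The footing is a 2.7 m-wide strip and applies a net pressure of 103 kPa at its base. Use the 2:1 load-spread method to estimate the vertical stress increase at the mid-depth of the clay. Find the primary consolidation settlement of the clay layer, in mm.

S_c ≈ 45.3 mm

Mid-depth of clay below the ground surface: z = 2.4 + 4.7/2 = 4.75 m.
Total vertical stress at mid-clay: σ_v = 20.5×2.4 + 17.1×2.35 = 89.385 kPa.
Pore pressure: u = 9.81×(4.75 − 0.69) = 39.829 kPa.
Initial effective stress: σ'_0 = σ_v − u = 89.385 − 39.829 = 49.556 kPa.
Stress increase at mid-clay by the 2:1 spreading method:
Δσ = qB/(B+z) = 103×2.7/(2.7+4.75) = 37.329 kPa
Final effective stress: σ'_f = 49.556 + 37.329 = 86.885 kPa.
σ'_f = 86.885 ≤ σ'_p = 138 kPa, so the clay remains overconsolidated and only the recompression index applies:
S_c = C_r·H/(1+e₀)·log₁₀(σ'_f/σ'_0) = 0.066×4.7/1.67×log₁₀(86.885/49.556)
    = 0.18575 × 0.24385 = 0.0453 m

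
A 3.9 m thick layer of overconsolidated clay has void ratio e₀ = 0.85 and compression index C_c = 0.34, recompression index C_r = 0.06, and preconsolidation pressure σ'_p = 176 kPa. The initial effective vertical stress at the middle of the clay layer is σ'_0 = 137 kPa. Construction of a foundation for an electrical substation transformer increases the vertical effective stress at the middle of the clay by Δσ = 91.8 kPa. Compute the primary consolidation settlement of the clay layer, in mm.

Final effective stress: σ'_f = 137 + 91.8 = 228.8 kPa.
σ'_f = 228.8 > σ'_p = 176 kPa, so the stress path crosses the preconsolidation pressure — recompression up to σ'_p, then virgin compression beyond:
S_c = H/(1+e₀)·[C_r·log₁₀(σ'_p/σ'_0) + C_c·log₁₀(σ'_f/σ'_p)]
    = 3.9/1.85 × [0.06×log₁₀(176/137) + 0.34×log₁₀(228.8/176)]
    = 2.1081 × [0.0065275 + 0.038741] = 0.09543 m

S_c ≈ 95.4 mm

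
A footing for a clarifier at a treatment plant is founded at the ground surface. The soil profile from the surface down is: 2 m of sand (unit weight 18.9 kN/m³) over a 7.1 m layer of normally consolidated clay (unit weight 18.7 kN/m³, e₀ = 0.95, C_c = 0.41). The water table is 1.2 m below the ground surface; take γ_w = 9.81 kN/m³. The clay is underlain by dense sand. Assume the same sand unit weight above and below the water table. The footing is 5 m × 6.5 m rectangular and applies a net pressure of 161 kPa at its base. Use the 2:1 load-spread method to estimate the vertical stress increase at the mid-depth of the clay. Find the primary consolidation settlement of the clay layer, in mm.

S_c ≈ 332 mm

Mid-depth of clay below the ground surface: z = 2 + 7.1/2 = 5.55 m.
Total vertical stress at mid-clay: σ_v = 18.9×2 + 18.7×3.55 = 104.18 kPa.
Pore pressure: u = 9.81×(5.55 − 1.2) = 42.673 kPa.
Initial effective stress: σ'_0 = σ_v − u = 104.18 − 42.673 = 61.507 kPa.
Stress increase at mid-clay by the 2:1 spreading method:
Δσ = qBL/((B+z)(L+z)) = 161×5×6.5/((5+5.55)(6.5+5.55)) = 41.159 kPa
Final effective stress: σ'_f = σ'_0 + Δσ = 61.507 + 41.159 = 102.67 kPa.
Normally consolidated clay, so the full stress increment lies on the virgin compression line:
S_c = C_c·H/(1+e₀)·log₁₀(σ'_f/σ'_0) = 0.41×7.1/(1+0.95)×log₁₀(102.67/61.507)
    = 1.4928 × 0.22252 = 0.3322 m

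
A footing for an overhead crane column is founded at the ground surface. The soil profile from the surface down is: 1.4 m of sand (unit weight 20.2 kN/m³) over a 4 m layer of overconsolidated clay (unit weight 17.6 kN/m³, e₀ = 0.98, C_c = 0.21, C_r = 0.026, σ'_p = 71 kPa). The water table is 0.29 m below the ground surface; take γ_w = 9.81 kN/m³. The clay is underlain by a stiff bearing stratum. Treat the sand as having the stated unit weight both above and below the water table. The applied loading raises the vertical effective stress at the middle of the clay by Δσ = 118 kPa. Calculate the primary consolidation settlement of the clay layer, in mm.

Mid-depth of clay below the ground surface: z = 1.4 + 4/2 = 3.4 m.
Total vertical stress at mid-clay: σ_v = 20.2×1.4 + 17.6×2 = 63.48 kPa.
Pore pressure: u = 9.81×(3.4 − 0.29) = 30.509 kPa.
Initial effective stress: σ'_0 = σ_v − u = 63.48 − 30.509 = 32.971 kPa.
Final effective stress: σ'_f = 32.971 + 118 = 150.97 kPa.
σ'_f = 150.97 > σ'_p = 71 kPa, so the stress path crosses the preconsolidation pressure — recompression up to σ'_p, then virgin compression beyond:
S_c = H/(1+e₀)·[C_r·log₁₀(σ'_p/σ'_0) + C_c·log₁₀(σ'_f/σ'_p)]
    = 4/1.98 × [0.026×log₁₀(71/32.971) + 0.21×log₁₀(150.97/71)]
    = 2.0202 × [0.0086613 + 0.068803] = 0.1565 m

S_c ≈ 156 mm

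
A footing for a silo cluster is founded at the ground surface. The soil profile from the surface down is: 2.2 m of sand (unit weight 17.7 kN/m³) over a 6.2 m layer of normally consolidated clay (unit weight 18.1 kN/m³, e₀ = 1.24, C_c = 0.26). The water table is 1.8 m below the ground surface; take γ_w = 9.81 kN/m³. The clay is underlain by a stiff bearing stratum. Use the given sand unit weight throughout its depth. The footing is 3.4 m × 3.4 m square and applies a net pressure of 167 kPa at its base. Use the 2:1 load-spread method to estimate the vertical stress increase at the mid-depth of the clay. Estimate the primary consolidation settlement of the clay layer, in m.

S_c ≈ 0.11 m

Mid-depth of clay below the ground surface: z = 2.2 + 6.2/2 = 5.3 m.
Total vertical stress at mid-clay: σ_v = 17.7×2.2 + 18.1×3.1 = 95.05 kPa.
Pore pressure: u = 9.81×(5.3 − 1.8) = 34.335 kPa.
Initial effective stress: σ'_0 = σ_v − u = 95.05 − 34.335 = 60.715 kPa.
Stress increase at mid-clay by the 2:1 spreading method:
Δσ = qBL/((B+z)(L+z)) = 167×3.4×3.4/((3.4+5.3)(3.4+5.3)) = 25.506 kPa
Final effective stress: σ'_f = σ'_0 + Δσ = 60.715 + 25.506 = 86.221 kPa.
Normally consolidated clay, so the full stress increment lies on the virgin compression line:
S_c = C_c·H/(1+e₀)·log₁₀(σ'_f/σ'_0) = 0.26×6.2/(1+1.24)×log₁₀(86.221/60.715)
    = 0.71964 × 0.15232 = 0.1096 m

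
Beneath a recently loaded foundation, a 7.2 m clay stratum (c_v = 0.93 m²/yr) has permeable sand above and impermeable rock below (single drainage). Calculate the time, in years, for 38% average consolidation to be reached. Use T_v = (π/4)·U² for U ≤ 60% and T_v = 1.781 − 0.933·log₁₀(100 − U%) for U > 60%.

t ≈ 6.32 years

Drainage path length: H_d = H = 7.2 m (single drainage).
U ≤ 60%: T_v = (π/4)·U² = (π/4)×0.38² = 0.11341.
t = T_v·H_d²/c_v = 0.11341×7.2²/0.93 = 6.322 years.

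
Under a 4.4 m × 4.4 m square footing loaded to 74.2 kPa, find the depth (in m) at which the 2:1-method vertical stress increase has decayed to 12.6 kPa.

2:1 spreading — at depth z the loaded area has grown by z in each plan dimension:
qB²/(B+z)² = Δσ_z ⇒ z = B(√(q/Δσ_z) − 1) = 4.4×(√(74.2/12.6) − 1) = 6.277 m

z ≈ 6.28 m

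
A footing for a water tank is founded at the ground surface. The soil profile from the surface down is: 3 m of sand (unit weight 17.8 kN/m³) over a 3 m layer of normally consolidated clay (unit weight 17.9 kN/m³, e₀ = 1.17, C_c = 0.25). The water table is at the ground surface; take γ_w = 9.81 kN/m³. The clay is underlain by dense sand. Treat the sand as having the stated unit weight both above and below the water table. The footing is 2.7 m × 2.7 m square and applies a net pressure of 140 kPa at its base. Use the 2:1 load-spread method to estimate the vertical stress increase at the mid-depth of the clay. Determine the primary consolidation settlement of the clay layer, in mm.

Mid-depth of clay below the ground surface: z = 3 + 3/2 = 4.5 m.
Total vertical stress at mid-clay: σ_v = 17.8×3 + 17.9×1.5 = 80.25 kPa.
Pore pressure: u = 9.81×(4.5 − 0) = 44.145 kPa.
Initial effective stress: σ'_0 = σ_v − u = 80.25 − 44.145 = 36.105 kPa.
Stress increase at mid-clay by the 2:1 spreading method:
Δσ = qBL/((B+z)(L+z)) = 140×2.7×2.7/((2.7+4.5)(2.7+4.5)) = 19.688 kPa
Final effective stress: σ'_f = σ'_0 + Δσ = 36.105 + 19.688 = 55.793 kPa.
Normally consolidated clay, so the full stress increment lies on the virgin compression line:
S_c = C_c·H/(1+e₀)·log₁₀(σ'_f/σ'_0) = 0.25×3/(1+1.17)×log₁₀(55.793/36.105)
    = 0.34562 × 0.18901 = 0.06533 m

S_c ≈ 65.3 mm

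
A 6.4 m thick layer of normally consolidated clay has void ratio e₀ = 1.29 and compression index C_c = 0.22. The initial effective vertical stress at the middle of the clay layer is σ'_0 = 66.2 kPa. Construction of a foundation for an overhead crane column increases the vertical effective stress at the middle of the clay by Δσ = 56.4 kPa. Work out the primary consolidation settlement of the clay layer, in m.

S_c ≈ 0.165 m

Final effective stress: σ'_f = σ'_0 + Δσ = 66.2 + 56.4 = 122.6 kPa.
Normally consolidated clay, so the full stress increment lies on the virgin compression line:
S_c = C_c·H/(1+e₀)·log₁₀(σ'_f/σ'_0) = 0.22×6.4/(1+1.29)×log₁₀(122.6/66.2)
    = 0.61485 × 0.26763 = 0.1646 m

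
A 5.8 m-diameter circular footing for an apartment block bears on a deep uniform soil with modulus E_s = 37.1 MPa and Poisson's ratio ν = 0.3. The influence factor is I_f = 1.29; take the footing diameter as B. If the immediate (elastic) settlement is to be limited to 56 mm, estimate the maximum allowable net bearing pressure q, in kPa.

q ≈ 305 kPa

E_s = 37.1 MPa = 37100 kPa.
S_e = q·B·(1−ν²)/E_s · I_f  ⇒  q = S_e·E_s / (B·(1−ν²)·I_f).
q = 0.056 × 37100 / (5.8 × 0.91 × 1.29) = 305.1 kPa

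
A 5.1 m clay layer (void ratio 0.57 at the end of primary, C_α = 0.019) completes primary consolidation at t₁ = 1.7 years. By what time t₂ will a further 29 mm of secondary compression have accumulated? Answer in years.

S_s = C_α·H/(1+e_p)·log₁₀(t₂/t₁) ⇒ log₁₀(t₂/t₁) = S_s·(1+e_p)/(C_α·H).
log₁₀(t₂/t₁) = 0.029 × (1+0.57) / (0.019×5.1) = 0.4699
t₂ = t₁ × 10^0.4699 = 1.7 × 2.95 = 5.016 years

t₂ ≈ 5.02 years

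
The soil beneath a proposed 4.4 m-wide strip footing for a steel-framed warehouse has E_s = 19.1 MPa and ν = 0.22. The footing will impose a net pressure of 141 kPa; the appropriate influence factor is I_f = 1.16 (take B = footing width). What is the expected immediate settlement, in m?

Immediate (elastic) settlement: S_e = q·B·(1−ν²)/E_s · I_f.
E_s = 19.1 MPa = 19100 kPa.
S_e = 141 × 4.4 × (1 − 0.22²) / 19100 × 1.16
    = 141 × 4.4 × 0.9516 / 19100 × 1.16
    = 0.03586 m

S_e ≈ 0.0359 m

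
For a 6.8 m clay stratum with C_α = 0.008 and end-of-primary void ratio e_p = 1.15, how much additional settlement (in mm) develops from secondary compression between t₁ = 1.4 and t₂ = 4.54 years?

S_s ≈ 12.9 mm

Secondary compression: S_s = C_α·H/(1+e_p)·log₁₀(t₂/t₁)
S_s = 0.008×6.8/(1+1.15)×log₁₀(4.54/1.4)
    = 0.0253 × 0.5109 = 0.01293 m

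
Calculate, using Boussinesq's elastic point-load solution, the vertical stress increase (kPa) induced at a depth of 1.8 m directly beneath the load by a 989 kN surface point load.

Boussinesq vertical stress below a point load on an elastic half-space:
Δσ_z = 3P/(2πz²) · [1 + (r/z)²]^(−5/2)
r/z = 0/1.8 = 0; [1+(r/z)²]^(−5/2) = 1.
Δσ_z = 3×989/(2π×1.8²) × 1 = 145.74 × 1 = 145.7 kPa

Δσ_z ≈ 146 kPa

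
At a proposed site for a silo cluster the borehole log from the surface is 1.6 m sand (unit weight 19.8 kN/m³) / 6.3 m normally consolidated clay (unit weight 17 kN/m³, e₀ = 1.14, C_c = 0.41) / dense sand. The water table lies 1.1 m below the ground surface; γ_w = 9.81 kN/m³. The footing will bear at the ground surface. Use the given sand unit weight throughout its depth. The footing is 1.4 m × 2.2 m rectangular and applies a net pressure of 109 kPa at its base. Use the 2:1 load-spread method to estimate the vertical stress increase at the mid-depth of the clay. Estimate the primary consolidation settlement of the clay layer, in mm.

S_c ≈ 77.3 mm

Mid-depth of clay below the ground surface: z = 1.6 + 6.3/2 = 4.75 m.
Total vertical stress at mid-clay: σ_v = 19.8×1.6 + 17×3.15 = 85.23 kPa.
Pore pressure: u = 9.81×(4.75 − 1.1) = 35.806 kPa.
Initial effective stress: σ'_0 = σ_v − u = 85.23 − 35.806 = 49.424 kPa.
Stress increase at mid-clay by the 2:1 spreading method:
Δσ = qBL/((B+z)(L+z)) = 109×1.4×2.2/((1.4+4.75)(2.2+4.75)) = 7.8545 kPa
Final effective stress: σ'_f = σ'_0 + Δσ = 49.424 + 7.8545 = 57.279 kPa.
Normally consolidated clay, so the full stress increment lies on the virgin compression line:
S_c = C_c·H/(1+e₀)·log₁₀(σ'_f/σ'_0) = 0.41×6.3/(1+1.14)×log₁₀(57.279/49.424)
    = 1.207 × 0.064058 = 0.07732 m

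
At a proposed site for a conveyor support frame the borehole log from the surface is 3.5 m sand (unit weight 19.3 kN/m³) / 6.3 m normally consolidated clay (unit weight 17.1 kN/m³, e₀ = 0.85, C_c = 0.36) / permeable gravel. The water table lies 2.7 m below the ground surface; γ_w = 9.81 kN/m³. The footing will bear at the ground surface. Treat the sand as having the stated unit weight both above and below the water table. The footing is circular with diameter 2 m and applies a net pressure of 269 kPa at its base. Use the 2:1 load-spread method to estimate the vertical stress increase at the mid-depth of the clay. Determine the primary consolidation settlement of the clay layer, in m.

S_c ≈ 0.0854 m

Mid-depth of clay below the ground surface: z = 3.5 + 6.3/2 = 6.65 m.
Total vertical stress at mid-clay: σ_v = 19.3×3.5 + 17.1×3.15 = 121.41 kPa.
Pore pressure: u = 9.81×(6.65 − 2.7) = 38.75 kPa.
Initial effective stress: σ'_0 = σ_v − u = 121.41 − 38.75 = 82.66 kPa.
Stress increase at mid-clay by the 2:1 spreading method:
Δσ ≈ qD²/(D+z)² = 269×2²/(2+6.65)² = 14.381 kPa
Final effective stress: σ'_f = σ'_0 + Δσ = 82.66 + 14.381 = 97.041 kPa.
Normally consolidated clay, so the full stress increment lies on the virgin compression line:
S_c = C_c·H/(1+e₀)·log₁₀(σ'_f/σ'_0) = 0.36×6.3/(1+0.85)×log₁₀(97.041/82.66)
    = 1.2259 × 0.06966 = 0.0854 m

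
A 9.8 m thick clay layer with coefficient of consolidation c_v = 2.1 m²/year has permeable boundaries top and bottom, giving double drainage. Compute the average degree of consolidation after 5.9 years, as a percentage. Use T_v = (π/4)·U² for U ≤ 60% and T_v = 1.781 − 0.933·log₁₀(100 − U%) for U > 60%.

Drainage path length: H_d = H/2 = 4.9 m (double drainage).
T_v = c_v·t/H_d² = 2.1×5.9/4.9² = 0.51603.
T_v = 0.51603 corresponds to the U > 60% branch:
U = 1 − 10^((1.781 − T_v)/0.933)/100 = 0.7731

U ≈ 77.3 %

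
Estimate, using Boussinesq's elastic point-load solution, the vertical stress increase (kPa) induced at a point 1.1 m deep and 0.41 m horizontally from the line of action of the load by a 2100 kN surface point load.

Δσ_z ≈ 599 kPa

Boussinesq vertical stress below a point load on an elastic half-space:
Δσ_z = 3P/(2πz²) · [1 + (r/z)²]^(−5/2)
r/z = 0.41/1.1 = 0.37273; [1+(r/z)²]^(−5/2) = 0.72237.
Δσ_z = 3×2100/(2π×1.1²) × 0.72237 = 828.66 × 0.72237 = 598.6 kPa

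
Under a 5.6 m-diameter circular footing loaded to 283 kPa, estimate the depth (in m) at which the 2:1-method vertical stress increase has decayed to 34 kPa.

2:1 spreading — at depth z the loaded area has grown by z in each plan dimension:
qD²/(D+z)² = Δσ_z ⇒ z = D(√(q/Δσ_z) − 1) = 5.6×(√(283/34) − 1) = 10.56 m

z ≈ 10.6 m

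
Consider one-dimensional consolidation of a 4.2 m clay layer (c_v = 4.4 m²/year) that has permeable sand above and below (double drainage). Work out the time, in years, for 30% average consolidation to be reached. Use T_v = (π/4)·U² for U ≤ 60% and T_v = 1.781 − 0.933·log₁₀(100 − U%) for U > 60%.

Drainage path length: H_d = H/2 = 2.1 m (double drainage).
U ≤ 60%: T_v = (π/4)·U² = (π/4)×0.3² = 0.070686.
t = T_v·H_d²/c_v = 0.070686×2.1²/4.4 = 0.07085 years.

t ≈ 0.0708 years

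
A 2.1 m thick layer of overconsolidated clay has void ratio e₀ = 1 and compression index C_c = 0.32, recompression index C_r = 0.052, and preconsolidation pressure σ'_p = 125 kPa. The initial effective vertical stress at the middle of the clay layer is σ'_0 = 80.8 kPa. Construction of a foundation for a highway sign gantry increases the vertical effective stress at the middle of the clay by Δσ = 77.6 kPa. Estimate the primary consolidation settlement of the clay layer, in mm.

Final effective stress: σ'_f = 80.8 + 77.6 = 158.4 kPa.
σ'_f = 158.4 > σ'_p = 125 kPa, so the stress path crosses the preconsolidation pressure — recompression up to σ'_p, then virgin compression beyond:
S_c = H/(1+e₀)·[C_r·log₁₀(σ'_p/σ'_0) + C_c·log₁₀(σ'_f/σ'_p)]
    = 2.1/2 × [0.052×log₁₀(125/80.8) + 0.32×log₁₀(158.4/125)]
    = 1.05 × [0.0098539 + 0.03291] = 0.0449 m

S_c ≈ 44.9 mm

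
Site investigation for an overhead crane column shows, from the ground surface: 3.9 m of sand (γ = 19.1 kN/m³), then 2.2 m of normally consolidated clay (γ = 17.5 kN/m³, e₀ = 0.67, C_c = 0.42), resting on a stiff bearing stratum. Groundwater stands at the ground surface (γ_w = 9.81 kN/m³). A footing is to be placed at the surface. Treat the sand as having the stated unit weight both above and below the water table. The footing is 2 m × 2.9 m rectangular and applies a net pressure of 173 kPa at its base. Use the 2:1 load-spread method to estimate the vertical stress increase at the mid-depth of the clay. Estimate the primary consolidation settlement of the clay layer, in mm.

S_c ≈ 81.9 mm

Mid-depth of clay below the ground surface: z = 3.9 + 2.2/2 = 5 m.
Total vertical stress at mid-clay: σ_v = 19.1×3.9 + 17.5×1.1 = 93.74 kPa.
Pore pressure: u = 9.81×(5 − 0) = 49.05 kPa.
Initial effective stress: σ'_0 = σ_v − u = 93.74 − 49.05 = 44.69 kPa.
Stress increase at mid-clay by the 2:1 spreading method:
Δσ = qBL/((B+z)(L+z)) = 173×2×2.9/((2+5)(2.9+5)) = 18.145 kPa
Final effective stress: σ'_f = σ'_0 + Δσ = 44.69 + 18.145 = 62.835 kPa.
Normally consolidated clay, so the full stress increment lies on the virgin compression line:
S_c = C_c·H/(1+e₀)·log₁₀(σ'_f/σ'_0) = 0.42×2.2/(1+0.67)×log₁₀(62.835/44.69)
    = 0.55329 × 0.14799 = 0.08188 m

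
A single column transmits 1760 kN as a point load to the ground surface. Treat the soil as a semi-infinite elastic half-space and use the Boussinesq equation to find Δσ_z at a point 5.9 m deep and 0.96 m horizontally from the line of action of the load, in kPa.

Δσ_z ≈ 22.6 kPa

Boussinesq vertical stress below a point load on an elastic half-space:
Δσ_z = 3P/(2πz²) · [1 + (r/z)²]^(−5/2)
r/z = 0.96/5.9 = 0.16271; [1+(r/z)²]^(−5/2) = 0.93676.
Δσ_z = 3×1760/(2π×5.9²) × 0.93676 = 24.141 × 0.93676 = 22.61 kPa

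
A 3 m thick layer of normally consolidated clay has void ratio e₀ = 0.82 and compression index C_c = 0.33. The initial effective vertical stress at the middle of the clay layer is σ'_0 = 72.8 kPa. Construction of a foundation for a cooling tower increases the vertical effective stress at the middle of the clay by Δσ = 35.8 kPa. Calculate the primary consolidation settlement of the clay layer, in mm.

Final effective stress: σ'_f = σ'_0 + Δσ = 72.8 + 35.8 = 108.6 kPa.
Normally consolidated clay, so the full stress increment lies on the virgin compression line:
S_c = C_c·H/(1+e₀)·log₁₀(σ'_f/σ'_0) = 0.33×3/(1+0.82)×log₁₀(108.6/72.8)
    = 0.54396 × 0.1737 = 0.09449 m

S_c ≈ 94.5 mm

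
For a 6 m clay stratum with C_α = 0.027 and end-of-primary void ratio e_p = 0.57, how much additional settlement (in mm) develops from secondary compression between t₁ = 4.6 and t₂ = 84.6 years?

Secondary compression: S_s = C_α·H/(1+e_p)·log₁₀(t₂/t₁)
S_s = 0.027×6/(1+0.57)×log₁₀(84.6/4.6)
    = 0.1032 × 1.265 = 0.1305 m

S_s ≈ 130 mm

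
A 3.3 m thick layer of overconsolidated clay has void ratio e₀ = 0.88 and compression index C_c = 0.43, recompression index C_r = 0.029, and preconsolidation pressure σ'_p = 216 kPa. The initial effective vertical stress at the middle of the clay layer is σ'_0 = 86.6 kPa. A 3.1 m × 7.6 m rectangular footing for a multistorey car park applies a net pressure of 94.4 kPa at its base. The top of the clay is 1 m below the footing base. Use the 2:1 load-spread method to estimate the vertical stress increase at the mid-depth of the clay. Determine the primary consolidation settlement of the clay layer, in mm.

S_c ≈ 8 mm

Mid-depth of clay below the footing base: z = 1 + 3.3/2 = 2.65 m.
Stress increase at mid-clay by the 2:1 spreading method:
Δσ = qBL/((B+z)(L+z)) = 94.4×3.1×7.6/((3.1+2.65)(7.6+2.65)) = 37.736 kPa
Final effective stress: σ'_f = 86.6 + 37.736 = 124.34 kPa.
σ'_f = 124.34 ≤ σ'_p = 216 kPa, so the clay remains overconsolidated and only the recompression index applies:
S_c = C_r·H/(1+e₀)·log₁₀(σ'_f/σ'_0) = 0.029×3.3/1.88×log₁₀(124.34/86.6)
    = 0.050904 × 0.15709 = 0.007996 m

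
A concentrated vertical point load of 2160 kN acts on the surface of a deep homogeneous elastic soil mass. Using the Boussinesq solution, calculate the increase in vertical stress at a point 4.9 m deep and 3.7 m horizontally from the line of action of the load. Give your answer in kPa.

Δσ_z ≈ 13.9 kPa

Boussinesq vertical stress below a point load on an elastic half-space:
Δσ_z = 3P/(2πz²) · [1 + (r/z)²]^(−5/2)
r/z = 3.7/4.9 = 0.7551; [1+(r/z)²]^(−5/2) = 0.32369.
Δσ_z = 3×2160/(2π×4.9²) × 0.32369 = 42.954 × 0.32369 = 13.9 kPa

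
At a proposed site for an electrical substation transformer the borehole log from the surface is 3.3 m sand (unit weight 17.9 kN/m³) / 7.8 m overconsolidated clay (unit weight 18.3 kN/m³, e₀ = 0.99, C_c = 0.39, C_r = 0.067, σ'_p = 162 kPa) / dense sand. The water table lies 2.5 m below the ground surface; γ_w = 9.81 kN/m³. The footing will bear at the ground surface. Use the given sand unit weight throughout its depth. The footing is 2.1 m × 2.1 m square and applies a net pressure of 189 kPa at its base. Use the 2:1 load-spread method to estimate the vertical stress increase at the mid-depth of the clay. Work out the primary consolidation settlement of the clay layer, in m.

Mid-depth of clay below the ground surface: z = 3.3 + 7.8/2 = 7.2 m.
Total vertical stress at mid-clay: σ_v = 17.9×3.3 + 18.3×3.9 = 130.44 kPa.
Pore pressure: u = 9.81×(7.2 − 2.5) = 46.107 kPa.
Initial effective stress: σ'_0 = σ_v − u = 130.44 − 46.107 = 84.333 kPa.
Stress increase at mid-clay by the 2:1 spreading method:
Δσ = qBL/((B+z)(L+z)) = 189×2.1×2.1/((2.1+7.2)(2.1+7.2)) = 9.6368 kPa
Final effective stress: σ'_f = 84.333 + 9.6368 = 93.97 kPa.
σ'_f = 93.97 ≤ σ'_p = 162 kPa, so the clay remains overconsolidated and only the recompression index applies:
S_c = C_r·H/(1+e₀)·log₁₀(σ'_f/σ'_0) = 0.067×7.8/1.99×log₁₀(93.97/84.333)
    = 0.26261 × 0.046992 = 0.01234 m

S_c ≈ 0.0123 m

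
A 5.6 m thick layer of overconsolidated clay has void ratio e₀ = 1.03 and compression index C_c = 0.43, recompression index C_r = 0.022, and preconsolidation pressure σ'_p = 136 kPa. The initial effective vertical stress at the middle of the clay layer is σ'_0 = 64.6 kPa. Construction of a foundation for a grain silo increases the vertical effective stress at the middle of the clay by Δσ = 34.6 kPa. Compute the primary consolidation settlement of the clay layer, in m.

Final effective stress: σ'_f = 64.6 + 34.6 = 99.2 kPa.
σ'_f = 99.2 ≤ σ'_p = 136 kPa, so the clay remains overconsolidated and only the recompression index applies:
S_c = C_r·H/(1+e₀)·log₁₀(σ'_f/σ'_0) = 0.022×5.6/2.03×log₁₀(99.2/64.6)
    = 0.060689 × 0.18628 = 0.01131 m

S_c ≈ 0.0113 m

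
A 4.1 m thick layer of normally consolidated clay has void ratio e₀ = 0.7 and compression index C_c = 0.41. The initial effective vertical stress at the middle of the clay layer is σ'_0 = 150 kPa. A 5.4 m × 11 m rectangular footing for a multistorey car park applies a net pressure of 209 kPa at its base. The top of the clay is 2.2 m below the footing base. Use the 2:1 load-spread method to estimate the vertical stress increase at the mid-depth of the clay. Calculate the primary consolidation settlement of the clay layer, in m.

Mid-depth of clay below the footing base: z = 2.2 + 4.1/2 = 4.25 m.
Stress increase at mid-clay by the 2:1 spreading method:
Δσ = qBL/((B+z)(L+z)) = 209×5.4×11/((5.4+4.25)(11+4.25)) = 84.36 kPa
Final effective stress: σ'_f = σ'_0 + Δσ = 150 + 84.36 = 234.36 kPa.
Normally consolidated clay, so the full stress increment lies on the virgin compression line:
S_c = C_c·H/(1+e₀)·log₁₀(σ'_f/σ'_0) = 0.41×4.1/(1+0.7)×log₁₀(234.36/150)
    = 0.98882 × 0.19379 = 0.1916 m

S_c ≈ 0.192 m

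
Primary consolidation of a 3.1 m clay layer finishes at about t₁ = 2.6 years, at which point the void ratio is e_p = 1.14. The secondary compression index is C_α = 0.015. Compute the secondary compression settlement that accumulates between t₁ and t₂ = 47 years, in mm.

Secondary compression: S_s = C_α·H/(1+e_p)·log₁₀(t₂/t₁)
S_s = 0.015×3.1/(1+1.14)×log₁₀(47/2.6)
    = 0.02173 × 1.257 = 0.02732 m

S_s ≈ 27.3 mm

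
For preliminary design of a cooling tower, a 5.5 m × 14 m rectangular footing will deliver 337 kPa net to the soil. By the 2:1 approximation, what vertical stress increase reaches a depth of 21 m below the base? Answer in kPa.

By the 2:1 method the load spreads at 1 horizontal : 2 vertical, so at depth z the loaded area has grown by z in each plan dimension:
Δσ = qBL/((B+z)(L+z)) = 337×5.5×14/((5.5+21)(14+21)) = 27.977 kPa

Δσ_z ≈ 28 kPa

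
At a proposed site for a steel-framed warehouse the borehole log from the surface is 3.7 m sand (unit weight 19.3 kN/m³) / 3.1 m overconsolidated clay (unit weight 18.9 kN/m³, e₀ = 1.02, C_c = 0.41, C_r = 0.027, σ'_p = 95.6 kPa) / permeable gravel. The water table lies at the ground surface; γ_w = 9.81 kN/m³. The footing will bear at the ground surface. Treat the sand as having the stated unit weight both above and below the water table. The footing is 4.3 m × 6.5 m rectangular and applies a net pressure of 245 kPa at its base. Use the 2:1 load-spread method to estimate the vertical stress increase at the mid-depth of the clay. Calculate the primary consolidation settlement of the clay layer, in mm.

Mid-depth of clay below the ground surface: z = 3.7 + 3.1/2 = 5.25 m.
Total vertical stress at mid-clay: σ_v = 19.3×3.7 + 18.9×1.55 = 100.71 kPa.
Pore pressure: u = 9.81×(5.25 − 0) = 51.503 kPa.
Initial effective stress: σ'_0 = σ_v − u = 100.71 − 51.503 = 49.207 kPa.
Stress increase at mid-clay by the 2:1 spreading method:
Δσ = qBL/((B+z)(L+z)) = 245×4.3×6.5/((4.3+5.25)(6.5+5.25)) = 61.025 kPa
Final effective stress: σ'_f = 49.207 + 61.025 = 110.23 kPa.
σ'_f = 110.23 > σ'_p = 95.6 kPa, so the stress path crosses the preconsolidation pressure — recompression up to σ'_p, then virgin compression beyond:
S_c = H/(1+e₀)·[C_r·log₁₀(σ'_p/σ'_0) + C_c·log₁₀(σ'_f/σ'_p)]
    = 3.1/2.02 × [0.027×log₁₀(95.6/49.207) + 0.41×log₁₀(110.23/95.6)]
    = 1.5347 × [0.0077876 + 0.025355] = 0.05086 m

S_c ≈ 50.9 mm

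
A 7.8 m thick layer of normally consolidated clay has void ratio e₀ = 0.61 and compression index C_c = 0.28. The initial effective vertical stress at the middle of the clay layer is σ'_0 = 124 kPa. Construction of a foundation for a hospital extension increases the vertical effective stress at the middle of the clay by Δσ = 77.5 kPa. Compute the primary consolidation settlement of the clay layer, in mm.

S_c ≈ 286 mm

Final effective stress: σ'_f = σ'_0 + Δσ = 124 + 77.5 = 201.5 kPa.
Normally consolidated clay, so the full stress increment lies on the virgin compression line:
S_c = C_c·H/(1+e₀)·log₁₀(σ'_f/σ'_0) = 0.28×7.8/(1+0.61)×log₁₀(201.5/124)
    = 1.3565 × 0.21085 = 0.286 m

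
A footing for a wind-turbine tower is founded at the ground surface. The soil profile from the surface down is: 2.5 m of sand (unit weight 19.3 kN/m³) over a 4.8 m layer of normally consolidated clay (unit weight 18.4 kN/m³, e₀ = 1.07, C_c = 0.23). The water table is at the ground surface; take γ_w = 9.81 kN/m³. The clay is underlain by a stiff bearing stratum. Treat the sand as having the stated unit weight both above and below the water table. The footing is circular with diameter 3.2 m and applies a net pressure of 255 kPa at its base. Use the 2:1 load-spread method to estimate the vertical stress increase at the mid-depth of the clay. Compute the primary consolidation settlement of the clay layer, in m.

Mid-depth of clay below the ground surface: z = 2.5 + 4.8/2 = 4.9 m.
Total vertical stress at mid-clay: σ_v = 19.3×2.5 + 18.4×2.4 = 92.41 kPa.
Pore pressure: u = 9.81×(4.9 − 0) = 48.069 kPa.
Initial effective stress: σ'_0 = σ_v − u = 92.41 − 48.069 = 44.341 kPa.
Stress increase at mid-clay by the 2:1 spreading method:
Δσ ≈ qD²/(D+z)² = 255×3.2²/(3.2+4.9)² = 39.799 kPa
Final effective stress: σ'_f = σ'_0 + Δσ = 44.341 + 39.799 = 84.14 kPa.
Normally consolidated clay, so the full stress increment lies on the virgin compression line:
S_c = C_c·H/(1+e₀)·log₁₀(σ'_f/σ'_0) = 0.23×4.8/(1+1.07)×log₁₀(84.14/44.341)
    = 0.53333 × 0.2782 = 0.1484 m

S_c ≈ 0.148 m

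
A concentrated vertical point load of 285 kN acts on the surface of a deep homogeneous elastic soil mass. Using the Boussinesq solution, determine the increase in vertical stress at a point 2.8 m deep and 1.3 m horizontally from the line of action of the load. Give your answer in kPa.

Boussinesq vertical stress below a point load on an elastic half-space:
Δσ_z = 3P/(2πz²) · [1 + (r/z)²]^(−5/2)
r/z = 1.3/2.8 = 0.46429; [1+(r/z)²]^(−5/2) = 0.61384.
Δσ_z = 3×285/(2π×2.8²) × 0.61384 = 17.357 × 0.61384 = 10.65 kPa

Δσ_z ≈ 10.7 kPa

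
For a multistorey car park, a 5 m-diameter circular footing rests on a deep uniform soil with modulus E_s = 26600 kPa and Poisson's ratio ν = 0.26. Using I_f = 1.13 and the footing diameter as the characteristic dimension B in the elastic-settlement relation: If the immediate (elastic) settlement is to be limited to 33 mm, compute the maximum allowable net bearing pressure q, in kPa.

q ≈ 167 kPa

S_e = q·B·(1−ν²)/E_s · I_f  ⇒  q = S_e·E_s / (B·(1−ν²)·I_f).
q = 0.033 × 26600 / (5 × 0.9324 × 1.13) = 166.6 kPa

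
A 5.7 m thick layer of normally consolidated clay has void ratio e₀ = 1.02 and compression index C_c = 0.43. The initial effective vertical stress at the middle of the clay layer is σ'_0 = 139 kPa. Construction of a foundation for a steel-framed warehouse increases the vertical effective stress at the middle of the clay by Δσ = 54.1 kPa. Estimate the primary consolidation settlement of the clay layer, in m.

S_c ≈ 0.173 m

Final effective stress: σ'_f = σ'_0 + Δσ = 139 + 54.1 = 193.1 kPa.
Normally consolidated clay, so the full stress increment lies on the virgin compression line:
S_c = C_c·H/(1+e₀)·log₁₀(σ'_f/σ'_0) = 0.43×5.7/(1+1.02)×log₁₀(193.1/139)
    = 1.2134 × 0.14277 = 0.1732 m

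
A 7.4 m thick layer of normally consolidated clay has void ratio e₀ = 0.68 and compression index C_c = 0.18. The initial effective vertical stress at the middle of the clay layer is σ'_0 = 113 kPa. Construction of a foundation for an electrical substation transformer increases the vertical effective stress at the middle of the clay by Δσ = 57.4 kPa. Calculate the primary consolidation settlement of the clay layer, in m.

S_c ≈ 0.141 m

Final effective stress: σ'_f = σ'_0 + Δσ = 113 + 57.4 = 170.4 kPa.
Normally consolidated clay, so the full stress increment lies on the virgin compression line:
S_c = C_c·H/(1+e₀)·log₁₀(σ'_f/σ'_0) = 0.18×7.4/(1+0.68)×log₁₀(170.4/113)
    = 0.79286 × 0.17839 = 0.1414 m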